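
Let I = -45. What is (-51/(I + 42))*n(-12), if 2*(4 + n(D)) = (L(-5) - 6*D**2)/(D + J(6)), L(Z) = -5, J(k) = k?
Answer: 13957/12 ≈ 1163.1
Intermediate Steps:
n(D) = -4 + (-5 - 6*D**2)/(2*(6 + D)) (n(D) = -4 + ((-5 - 6*D**2)/(D + 6))/2 = -4 + ((-5 - 6*D**2)/(6 + D))/2 = -4 + (-5 - 6*D**2)/(2*(6 + D)))
(-51/(I + 42))*n(-12) = (-51/(-45 + 42))*((-53 - 8*(-12) - 6*(-12)**2)/(2*(6 - 12))) = (-51/(-3))*((1/2)*(-53 + 96 - 6*144)/(-6)) = (-1/3*(-51))*((1/2)*(-1/6)*(-53 + 96 - 864)) = 17*((1/2)*(-1/6)*(-821)) = 17*(821/12) = 13957/12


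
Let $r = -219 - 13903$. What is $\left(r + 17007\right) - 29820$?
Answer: $-26935$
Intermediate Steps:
$r = -14122$ ($r = -219 - 13903 = -14122$)
$\left(r + 17007\right) - 29820 = \left(-14122 + 17007\right) - 29820 = 2885 - 29820 = -26935$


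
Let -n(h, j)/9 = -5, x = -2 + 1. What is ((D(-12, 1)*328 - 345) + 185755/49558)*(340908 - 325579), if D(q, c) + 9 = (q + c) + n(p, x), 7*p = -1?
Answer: 5970091280005/49558 ≈ 1.2047e+8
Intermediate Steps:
p = -⅐ (p = (⅐)*(-1) = -⅐ ≈ -0.14286)
x = -1
n(h, j) = 45 (n(h, j) = -9*(-5) = 45)
D(q, c) = 36 + c + q (D(q, c) = -9 + ((q + c) + 45) = -9 + ((c + q) + 45) = -9 + (45 + c + q) = 36 + c + q)
((D(-12, 1)*328 - 345) + 185755/49558)*(340908 - 325579) = (((36 + 1 - 12)*328 - 345) + 185755/49558)*(340908 - 325579) = ((25*328 - 345) + 185755*(1/49558))*15329 = ((8200 - 345) + 185755/49558)*15329 = (7855 + 185755/49558)*15329 = (389463845/49558)*15329 = 5970091280005/49558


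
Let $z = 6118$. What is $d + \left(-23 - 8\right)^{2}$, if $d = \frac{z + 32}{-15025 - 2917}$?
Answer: $\frac{8618056}{8971} \approx 960.66$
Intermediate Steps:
$d = - \frac{3075}{8971}$ ($d = \frac{6118 + 32}{-15025 - 2917} = \frac{6150}{-17942} = 6150 \left(- \frac{1}{17942}\right) = - \frac{3075}{8971} \approx -0.34277$)
$d + \left(-23 - 8\right)^{2} = - \frac{3075}{8971} + \left(-23 - 8\right)^{2} = - \frac{3075}{8971} + \left(-31\right)^{2} = - \frac{3075}{8971} + 961 = \frac{8618056}{8971}$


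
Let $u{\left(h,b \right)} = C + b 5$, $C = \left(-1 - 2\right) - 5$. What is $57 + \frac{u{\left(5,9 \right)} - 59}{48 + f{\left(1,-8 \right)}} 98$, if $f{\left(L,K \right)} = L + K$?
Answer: $\frac{181}{41} \approx 4.4146$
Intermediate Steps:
$C = -8$ ($C = -3 - 5 = -8$)
$f{\left(L,K \right)} = K + L$
$u{\left(h,b \right)} = -8 + 5 b$ ($u{\left(h,b \right)} = -8 + b 5 = -8 + 5 b$)
$57 + \frac{u{\left(5,9 \right)} - 59}{48 + f{\left(1,-8 \right)}} 98 = 57 + \frac{\left(-8 + 5 \cdot 9\right) - 59}{48 + \left(-8 + 1\right)} 98 = 57 + \frac{\left(-8 + 45\right) - 59}{48 - 7} \cdot 98 = 57 + \frac{37 - 59}{41} \cdot 98 = 57 + \left(-22\right) \frac{1}{41} \cdot 98 = 57 - \frac{2156}{41} = \frac{181}{41}$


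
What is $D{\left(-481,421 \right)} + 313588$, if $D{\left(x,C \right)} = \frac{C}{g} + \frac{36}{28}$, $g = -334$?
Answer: $\frac{733168803}{2338} \approx 3.1359 \cdot 10^{5}$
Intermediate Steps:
$D{\left(x,C \right)} = \frac{9}{7} - \frac{C}{334}$ ($D{\left(x,C \right)} = \frac{C}{-334} + \frac{36}{28} = C \left(- \frac{1}{334}\right) + 36 \cdot \frac{1}{28} = - \frac{C}{334} + \frac{9}{7} = \frac{9}{7} - \frac{C}{334}$)
$D{\left(-481,421 \right)} + 313588 = \left(\frac{9}{7} - \frac{421}{334}\right) + 313588 = \frac{59}{2338} + 313588 = \frac{733168803}{2338}$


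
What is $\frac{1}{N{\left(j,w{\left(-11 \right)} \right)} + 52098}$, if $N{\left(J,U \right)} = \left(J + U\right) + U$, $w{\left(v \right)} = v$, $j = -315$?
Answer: $\frac{1}{51761} \approx 1.932 \cdot 10^{-5}$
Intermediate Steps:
$N{\left(J,U \right)} = J + 2 U$
$\frac{1}{N{\left(j,w{\left(-11 \right)} \right)} + 52098} = \frac{1}{\left(-315 + 2 \left(-11\right)\right) + 52098} = \frac{1}{\left(-315 - 22\right) + 52098} = \frac{1}{-337 + 52098} = \frac{1}{51761}$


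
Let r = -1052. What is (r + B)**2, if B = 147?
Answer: 819025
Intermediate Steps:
(r + B)**2 = (-1052 + 147)**2 = (-905)**2 = 819025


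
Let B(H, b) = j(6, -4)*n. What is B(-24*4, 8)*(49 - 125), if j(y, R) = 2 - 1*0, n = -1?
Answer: 152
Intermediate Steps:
j(y, R) = 2 (j(y, R) = 2 + 0 = 2)
B(H, b) = -2 (B(H, b) = 2*(-1) = -2)
B(-24*4, 8)*(49 - 125) = -2*(49 - 125) = -2*(-76) = 152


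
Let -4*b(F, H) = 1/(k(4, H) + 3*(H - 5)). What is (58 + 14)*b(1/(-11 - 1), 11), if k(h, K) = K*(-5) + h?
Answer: 6/11 ≈ 0.54545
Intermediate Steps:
k(h, K) = h - 5*K (k(h, K) = -5*K + h = h - 5*K)
b(F, H) = -1/(4*(-11 - 2*H)) (b(F, H) = -1/(4*((4 - 5*H) + 3*(H - 5))) = -1/(4*((4 - 5*H) + 3*(-5 + H))) = -1/(4*((4 - 5*H) + (-15 + 3*H))) = -1/(4*(-11 - 2*H)))
(58 + 14)*b(1/(-11 - 1), 11) = (58 + 14)*(1/(4*(11 + 2*11))) = 72*(1/(4*(11 + 22))) = 72*((1/4)/33) = 72*((1/4)*(1/33)) = 72*(1/132) = 6/11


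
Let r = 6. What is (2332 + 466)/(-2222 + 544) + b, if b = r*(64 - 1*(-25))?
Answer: 446627/839 ≈ 532.33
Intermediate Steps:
b = 534 (b = 6*(64 - 1*(-25)) = 6*(64 + 25) = 6*89 = 534)
(2332 + 466)/(-2222 + 544) + b = (2332 + 466)/(-2222 + 544) + 534 = 2798/(-1678) + 534 = 2798*(-1/1678) + 534 = -1399/839 + 534 = 446627/839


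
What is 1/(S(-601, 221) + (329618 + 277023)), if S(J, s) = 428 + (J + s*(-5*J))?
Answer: 1/1270573 ≈ 7.8705e-7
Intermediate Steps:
S(J, s) = 428 + J - 5*J*s (S(J, s) = 428 + (J - 5*J*s) = 428 + J - 5*J*s)
1/(S(-601, 221) + (329618 + 277023)) = 1/((428 - 601 - 5*(-601)*221) + (329618 + 277023)) = 1/((428 - 601 + 664105) + 606641) = 1/(663932 + 606641) = 1/1270573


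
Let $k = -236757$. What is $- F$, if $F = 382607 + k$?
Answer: $-145850$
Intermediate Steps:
$F = 145850$ ($F = 382607 - 236757 = 145850$)
$- F = \left(-1\right) 145850 = -145850$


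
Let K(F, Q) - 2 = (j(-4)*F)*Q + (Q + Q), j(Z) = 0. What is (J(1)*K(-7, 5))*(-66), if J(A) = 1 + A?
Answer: -1584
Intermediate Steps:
K(F, Q) = 2 + 2*Q (K(F, Q) = 2 + ((0*F)*Q + (Q + Q)) = 2 + (0*Q + 2*Q) = 2 + (0 + 2*Q) = 2 + 2*Q)
(J(1)*K(-7, 5))*(-66) = ((1 + 1)*(2 + 2*5))*(-66) = (2*(2 + 10))*(-66) = (2*12)*(-66) = 24*(-66) = -1584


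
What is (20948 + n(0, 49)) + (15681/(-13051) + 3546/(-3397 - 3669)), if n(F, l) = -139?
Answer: 959407448651/46109183 ≈ 20807.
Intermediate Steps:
(20948 + n(0, 49)) + (15681/(-13051) + 3546/(-3397 - 3669)) = (20948 - 139) + (15681/(-13051) + 3546/(-3397 - 3669)) = 20809 + (15681*(-1/13051) + 3546/(-7066)) = 20809 + (-15681/13051 + 3546*(-1/7066)) = 20809 + (-15681/13051 - 1773/3533) = 20809 - 78540396/46109183 = 959407448651/46109183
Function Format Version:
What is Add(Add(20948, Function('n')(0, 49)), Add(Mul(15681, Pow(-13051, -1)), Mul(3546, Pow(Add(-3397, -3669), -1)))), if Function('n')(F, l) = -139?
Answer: Rational(959407448651, 46109183) ≈ 20807.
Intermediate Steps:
Add(Add(20948, Function('n')(0, 49)), Add(Mul(15681, Pow(-13051, -1)), Mul(3546, Pow(Add(-3397, -3669), -1)))) = Add(Add(20948, -139), Add(Mul(15681, Pow(-13051, -1)), Mul(3546, Pow(Add(-3397, -3669), -1)))) = Add(20809, Add(Mul(15681, Rational(-1, 13051)), Mul(3546, Pow(-7066, -1)))) = Add(20809, Add(Rational(-15681, 13051), Mul(3546, Rational(-1, 7066)))) = Add(20809, Add(Rational(-15681, 13051), Rational(-1773, 3533))) = Add(20809, Rational(-78540396, 46109183)) = Rational(959407448651, 46109183)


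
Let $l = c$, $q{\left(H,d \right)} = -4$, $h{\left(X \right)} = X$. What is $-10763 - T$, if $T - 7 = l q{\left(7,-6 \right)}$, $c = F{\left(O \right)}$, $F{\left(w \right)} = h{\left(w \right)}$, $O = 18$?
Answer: $-10698$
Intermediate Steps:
$F{\left(w \right)} = w$
$c = 18$
$l = 18$
$T = -65$ ($T = 7 + 18 \left(-4\right) = 7 - 72 = -65$)
$-10763 - T = -10763 - -65 = -10763 + 65 = -10698$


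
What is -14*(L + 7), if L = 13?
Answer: -280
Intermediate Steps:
-14*(L + 7) = -14*(13 + 7) = -14*20 = -280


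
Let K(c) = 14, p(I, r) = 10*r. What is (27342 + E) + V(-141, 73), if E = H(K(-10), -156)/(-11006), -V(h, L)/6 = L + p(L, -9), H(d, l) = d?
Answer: 151024325/5503 ≈ 27444.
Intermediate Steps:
V(h, L) = 540 - 6*L (V(h, L) = -6*(L + 10*(-9)) = -6*(L - 90) = -6*(-90 + L) = 540 - 6*L)
E = -7/5503 (E = 14/(-11006) = 14*(-1/11006) = -7/5503 ≈ -0.0012720)
(27342 + E) + V(-141, 73) = (27342 - 7/5503) + (540 - 6*73) = 150463019/5503 + (540 - 438) = 150463019/5503 + 102 = 151024325/5503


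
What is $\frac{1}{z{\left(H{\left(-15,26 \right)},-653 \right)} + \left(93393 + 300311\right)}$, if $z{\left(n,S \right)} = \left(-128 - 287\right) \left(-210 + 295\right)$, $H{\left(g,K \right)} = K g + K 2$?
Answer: $\frac{1}{358429} \approx 2.79 \cdot 10^{-6}$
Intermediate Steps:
$H{\left(g,K \right)} = 2 K + K g$ ($H{\left(g,K \right)} = K g + 2 K = 2 K + K g$)
$z{\left(n,S \right)} = -35275$ ($z{\left(n,S \right)} = \left(-415\right) 85 = -35275$)
$\frac{1}{z{\left(H{\left(-15,26 \right)},-653 \right)} + \left(93393 + 300311\right)} = \frac{1}{-35275 + \left(93393 + 300311\right)} = \frac{1}{-35275 + 393704} = \frac{1}{358429}$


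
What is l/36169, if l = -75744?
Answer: -75744/36169 ≈ -2.0942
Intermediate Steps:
l/36169 = -75744/36169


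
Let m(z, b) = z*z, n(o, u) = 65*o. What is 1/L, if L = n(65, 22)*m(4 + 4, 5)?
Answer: 1/270400 ≈ 3.6982e-6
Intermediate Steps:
m(z, b) = z²
L = 270400 (L = (65*65)*(4 + 4)² = 4225*8² = 4225*64 = 270400)
1/L = 1/270400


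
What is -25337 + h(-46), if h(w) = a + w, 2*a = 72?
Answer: -25347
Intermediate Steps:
a = 36 (a = (½)*72 = 36)
h(w) = 36 + w
-25337 + h(-46) = -25337 + (36 - 46) = -25337 - 10 = -25347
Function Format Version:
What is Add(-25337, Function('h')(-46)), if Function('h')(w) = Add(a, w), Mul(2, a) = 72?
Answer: -25347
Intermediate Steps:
a = 36 (a = Mul(Rational(1, 2), 72) = 36)
Function('h')(w) = Add(36, w)
Add(-25337, Function('h')(-46)) = Add(-25337, Add(36, -46)) = Add(-25337, -10) = -25347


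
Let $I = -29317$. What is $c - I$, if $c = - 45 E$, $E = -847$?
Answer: $67432$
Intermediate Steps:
$c = 38115$ ($c = \left(-45\right) \left(-847\right) = 38115$)
$c - I = 38115 - -29317 = 38115 + 29317 = 67432$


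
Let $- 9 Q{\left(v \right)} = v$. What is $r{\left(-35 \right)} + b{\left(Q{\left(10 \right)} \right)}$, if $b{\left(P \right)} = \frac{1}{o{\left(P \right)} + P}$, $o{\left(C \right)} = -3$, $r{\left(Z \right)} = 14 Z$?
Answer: $- \frac{18139}{37} \approx -490.24$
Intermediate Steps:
$Q{\left(v \right)} = - \frac{v}{9}$
$b{\left(P \right)} = \frac{1}{-3 + P}$
$r{\left(-35 \right)} + b{\left(Q{\left(10 \right)} \right)} = 14 \left(-35\right) + \frac{1}{-3 - \frac{10}{9}} = -490 + \frac{1}{-3 - \frac{10}{9}} = -490 + \frac{1}{- \frac{37}{9}} = -490 - \frac{9}{37} = - \frac{18139}{37}$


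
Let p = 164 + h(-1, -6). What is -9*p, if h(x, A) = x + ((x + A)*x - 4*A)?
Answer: -1746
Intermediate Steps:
h(x, A) = x - 4*A + x*(A + x) (h(x, A) = x + ((A + x)*x - 4*A) = x + (x*(A + x) - 4*A) = x + (-4*A + x*(A + x)) = x - 4*A + x*(A + x))
p = 194 (p = 164 + (-1 + (-1)**2 - 4*(-6) - 6*(-1)) = 164 + (-1 + 1 + 24 + 6) = 164 + 30 = 194)
-9*p = -9*194 = -1746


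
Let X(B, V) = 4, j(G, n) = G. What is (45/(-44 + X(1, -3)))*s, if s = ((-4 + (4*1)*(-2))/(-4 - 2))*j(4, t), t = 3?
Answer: -9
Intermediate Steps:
s = 8 (s = ((-4 + (4*1)*(-2))/(-4 - 2))*4 = ((-4 + 4*(-2))/(-6))*4 = ((-4 - 8)*(-1/6))*4 = -12*(-1/6)*4 = 2*4 = 8)
(45/(-44 + X(1, -3)))*s = (45/(-44 + 4))*8 = (45/(-40))*8 = -1/40*45*8 = -9/8*8 = -9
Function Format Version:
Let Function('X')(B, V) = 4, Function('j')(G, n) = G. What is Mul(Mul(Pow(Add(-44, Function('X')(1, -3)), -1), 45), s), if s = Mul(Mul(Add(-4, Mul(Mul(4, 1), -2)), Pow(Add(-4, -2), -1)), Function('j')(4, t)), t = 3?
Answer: -9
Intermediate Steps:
s = 8 (s = Mul(Mul(Add(-4, Mul(Mul(4, 1), -2)), Pow(Add(-4, -2), -1)), 4) = Mul(Mul(Add(-4, Mul(4, -2)), Pow(-6, -1)), 4) = Mul(Mul(Add(-4, -8), Rational(-1, 6)), 4) = Mul(Mul(-12, Rational(-1, 6)), 4) = Mul(2, 4) = 8)
Mul(Mul(Pow(Add(-44, Function('X')(1, -3)), -1), 45), s) = Mul(Mul(Pow(Add(-44, 4), -1), 45), 8) = Mul(Mul(Pow(-40, -1), 45), 8) = Mul(Mul(Rational(-1, 40), 45), 8) = Mul(Rational(-9, 8), 8) = -9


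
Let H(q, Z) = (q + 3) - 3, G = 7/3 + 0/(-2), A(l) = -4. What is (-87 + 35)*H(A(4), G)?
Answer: 208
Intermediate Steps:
G = 7/3 (G = 7*(⅓) + 0*(-½) = 7/3 + 0 = 7/3 ≈ 2.3333)
H(q, Z) = q (H(q, Z) = (3 + q) - 3 = q)
(-87 + 35)*H(A(4), G) = (-87 + 35)*(-4) = -52*(-4) = 208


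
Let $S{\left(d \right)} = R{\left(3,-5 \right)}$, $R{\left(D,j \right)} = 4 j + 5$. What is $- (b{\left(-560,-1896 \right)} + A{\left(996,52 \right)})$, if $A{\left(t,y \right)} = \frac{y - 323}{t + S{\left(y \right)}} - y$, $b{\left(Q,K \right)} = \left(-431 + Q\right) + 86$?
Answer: $\frac{939088}{981} \approx 957.28$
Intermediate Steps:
$R{\left(D,j \right)} = 5 + 4 j$
$S{\left(d \right)} = -15$ ($S{\left(d \right)} = 5 + 4 \left(-5\right) = 5 - 20 = -15$)
$b{\left(Q,K \right)} = -345 + Q$
$A{\left(t,y \right)} = - y + \frac{-323 + y}{-15 + t}$ ($A{\left(t,y \right)} = \frac{y - 323}{t - 15} - y = \frac{-323 + y}{-15 + t} - y = - y + \frac{-323 + y}{-15 + t}$)
$- (b{\left(-560,-1896 \right)} + A{\left(996,52 \right)}) = - (\left(-345 - 560\right) + \frac{-323 + 16 \cdot 52 - 996 \cdot 52}{-15 + 996}) = - (-905 + \frac{-323 + 832 - 51792}{981}) = - (-905 + \frac{1}{981} \left(-51283\right)) = - (-905 - \frac{51283}{981}) = \left(-1\right) \left(- \frac{939088}{981}\right) = \frac{939088}{981}$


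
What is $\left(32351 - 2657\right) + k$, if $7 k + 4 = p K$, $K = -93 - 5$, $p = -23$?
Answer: $\frac{210108}{7} \approx 30015.0$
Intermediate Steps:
$K = -98$
$k = \frac{2250}{7}$ ($k = - \frac{4}{7} + \frac{\left(-23\right) \left(-98\right)}{7} = - \frac{4}{7} + \frac{1}{7} \cdot 2254 = - \frac{4}{7} + 322 = \frac{2250}{7} \approx 321.43$)
$\left(32351 - 2657\right) + k = \left(32351 - 2657\right) + \frac{2250}{7} = 29694 + \frac{2250}{7} = \frac{210108}{7}$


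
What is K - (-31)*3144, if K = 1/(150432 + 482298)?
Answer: 61668396721/632730 ≈ 97464.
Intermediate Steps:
K = 1/632730 ≈ 1.5805e-6
K - (-31)*3144 = 1/632730 - (-31)*3144 = 1/632730 - 1*(-97464) = 1/632730 + 97464 = 61668396721/632730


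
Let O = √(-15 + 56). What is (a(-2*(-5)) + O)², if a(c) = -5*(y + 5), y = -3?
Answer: (10 - √41)² ≈ 12.938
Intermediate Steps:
a(c) = -10 (a(c) = -5*(-3 + 5) = -5*2 = -10)
O = √41 ≈ 6.4031
(a(-2*(-5)) + O)² = (-10 + √41)²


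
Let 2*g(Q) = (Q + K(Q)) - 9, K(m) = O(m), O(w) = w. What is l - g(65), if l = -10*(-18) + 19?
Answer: 277/2 ≈ 138.50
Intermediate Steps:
l = 199 (l = 180 + 19 = 199)
K(m) = m
g(Q) = -9/2 + Q (g(Q) = ((Q + Q) - 9)/2 = (2*Q - 9)/2 = (-9 + 2*Q)/2 = -9/2 + Q)
l - g(65) = 199 - (-9/2 + 65) = 199 - 1*121/2 = 199 - 121/2 = 277/2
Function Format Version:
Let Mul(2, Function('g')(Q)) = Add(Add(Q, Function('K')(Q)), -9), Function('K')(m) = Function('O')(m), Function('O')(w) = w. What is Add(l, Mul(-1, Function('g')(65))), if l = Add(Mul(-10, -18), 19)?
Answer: Rational(277, 2) ≈ 138.50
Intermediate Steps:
l = 199 (l = Add(180, 19) = 199)
Function('K')(m) = m
Function('g')(Q) = Add(Rational(-9, 2), Q) (Function('g')(Q) = Mul(Rational(1, 2), Add(Add(Q, Q), -9)) = Mul(Rational(1, 2), Add(Mul(2, Q), -9)) = Mul(Rational(1, 2), Add(-9, Mul(2, Q))) = Add(Rational(-9, 2), Q))
Add(l, Mul(-1, Function('g')(65))) = Add(199, Mul(-1, Add(Rational(-9, 2), 65))) = Add(199, Mul(-1, Rational(121, 2))) = Add(199, Rational(-121, 2)) = Rational(277, 2)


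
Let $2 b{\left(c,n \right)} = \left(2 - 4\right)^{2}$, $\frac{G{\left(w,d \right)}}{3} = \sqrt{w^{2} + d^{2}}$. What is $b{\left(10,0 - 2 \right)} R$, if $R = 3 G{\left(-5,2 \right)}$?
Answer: $18 \sqrt{29} \approx 96.933$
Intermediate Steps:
$G{\left(w,d \right)} = 3 \sqrt{d^{2} + w^{2}}$ ($G{\left(w,d \right)} = 3 \sqrt{w^{2} + d^{2}} = 3 \sqrt{d^{2} + w^{2}}$)
$b{\left(c,n \right)} = 2$ ($b{\left(c,n \right)} = \frac{\left(2 - 4\right)^{2}}{2} = \frac{\left(-2\right)^{2}}{2} = \frac{1}{2} \cdot 4 = 2$)
$R = 9 \sqrt{29}$ ($R = 3 \cdot 3 \sqrt{2^{2} + \left(-5\right)^{2}} = 3 \cdot 3 \sqrt{4 + 25} = 3 \cdot 3 \sqrt{29} = 9 \sqrt{29} \approx 48.466$)
$b{\left(10,0 - 2 \right)} R = 2 \cdot 9 \sqrt{29} = 18 \sqrt{29}$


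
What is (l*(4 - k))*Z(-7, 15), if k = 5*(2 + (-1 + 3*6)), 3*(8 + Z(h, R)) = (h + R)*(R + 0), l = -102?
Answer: 297024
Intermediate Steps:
Z(h, R) = -8 + R*(R + h)/3 (Z(h, R) = -8 + ((h + R)*(R + 0))/3 = -8 + ((R + h)*R)/3 = -8 + (R*(R + h))/3 = -8 + R*(R + h)/3)
k = 95 (k = 5*(2 + (-1 + 18)) = 5*(2 + 17) = 5*19 = 95)
(l*(4 - k))*Z(-7, 15) = (-102*(4 - 1*95))*(-8 + (⅓)*15² + (⅓)*15*(-7)) = (-102*(4 - 95))*(-8 + (⅓)*225 - 35) = (-102*(-91))*(-8 + 75 - 35) = 9282*32 = 297024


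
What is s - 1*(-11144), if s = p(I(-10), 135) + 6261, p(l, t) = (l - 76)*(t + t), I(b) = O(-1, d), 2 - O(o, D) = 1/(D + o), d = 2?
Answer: -2845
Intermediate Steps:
O(o, D) = 2 - 1/(D + o)
I(b) = 1 (I(b) = (-1 + 2*2 + 2*(-1))/(2 - 1) = (-1 + 4 - 2)/1 = 1*1 = 1)
p(l, t) = 2*t*(-76 + l) (p(l, t) = (-76 + l)*(2*t) = 2*t*(-76 + l))
s = -13989 (s = 2*135*(-76 + 1) + 6261 = 2*135*(-75) + 6261 = -20250 + 6261 = -13989)
s - 1*(-11144) = -13989 - 1*(-11144) = -13989 + 11144 = -2845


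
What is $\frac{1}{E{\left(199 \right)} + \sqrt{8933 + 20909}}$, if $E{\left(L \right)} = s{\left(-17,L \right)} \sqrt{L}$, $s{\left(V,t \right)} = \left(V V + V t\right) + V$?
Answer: $\frac{1}{\sqrt{29842} - 3111 \sqrt{199}} \approx -2.2876 \cdot 10^{-5}$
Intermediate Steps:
$s{\left(V,t \right)} = V + V^{2} + V t$ ($s{\left(V,t \right)} = \left(V^{2} + V t\right) + V = V + V^{2} + V t$)
$E{\left(L \right)} = \sqrt{L} \left(272 - 17 L\right)$ ($E{\left(L \right)} = - 17 \left(1 - 17 + L\right) \sqrt{L} = - 17 \left(-16 + L\right) \sqrt{L} = \left(272 - 17 L\right) \sqrt{L} = \sqrt{L} \left(272 - 17 L\right)$)
$\frac{1}{E{\left(199 \right)} + \sqrt{8933 + 20909}} = \frac{1}{17 \sqrt{199} \left(16 - 199\right) + \sqrt{8933 + 20909}} = \frac{1}{17 \sqrt{199} \left(16 - 199\right) + \sqrt{29842}} = \frac{1}{17 \sqrt{199} \left(-183\right) + \sqrt{29842}} = \frac{1}{- 3111 \sqrt{199} + \sqrt{29842}} = \frac{1}{\sqrt{29842} - 3111 \sqrt{199}}$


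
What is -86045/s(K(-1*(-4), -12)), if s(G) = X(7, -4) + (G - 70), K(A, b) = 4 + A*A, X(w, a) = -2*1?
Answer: 86045/52 ≈ 1654.7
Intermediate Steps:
X(w, a) = -2
K(A, b) = 4 + A²
s(G) = -72 + G (s(G) = -2 + (G - 70) = -2 + (-70 + G) = -72 + G)
-86045/s(K(-1*(-4), -12)) = -86045/(-72 + (4 + (-1*(-4))²)) = -86045/(-72 + (4 + 4²)) = -86045/(-72 + (4 + 16)) = -86045/(-72 + 20) = -86045/(-52) = -86045*(-1/52) = 86045/52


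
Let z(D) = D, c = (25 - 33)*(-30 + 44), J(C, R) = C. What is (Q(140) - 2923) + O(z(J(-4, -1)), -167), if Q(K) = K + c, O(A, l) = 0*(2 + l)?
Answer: -2895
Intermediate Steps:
c = -112 (c = -8*14 = -112)
O(A, l) = 0
Q(K) = -112 + K (Q(K) = K - 112 = -112 + K)
(Q(140) - 2923) + O(z(J(-4, -1)), -167) = ((-112 + 140) - 2923) + 0 = (28 - 2923) + 0 = -2895 + 0 = -2895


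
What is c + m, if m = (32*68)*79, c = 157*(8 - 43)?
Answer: 166409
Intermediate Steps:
c = -5495 (c = 157*(-35) = -5495)
m = 171904 (m = 2176*79 = 171904)
c + m = -5495 + 171904 = 166409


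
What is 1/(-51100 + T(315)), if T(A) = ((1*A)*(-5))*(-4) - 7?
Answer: -1/44807 ≈ -2.2318e-5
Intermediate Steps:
T(A) = -7 + 20*A (T(A) = (A*(-5))*(-4) - 7 = -5*A*(-4) - 7 = 20*A - 7 = -7 + 20*A)
1/(-51100 + T(315)) = 1/(-51100 + (-7 + 20*315)) = 1/(-51100 + (-7 + 6300)) = 1/(-51100 + 6293) = 1/(-44807) = -1/44807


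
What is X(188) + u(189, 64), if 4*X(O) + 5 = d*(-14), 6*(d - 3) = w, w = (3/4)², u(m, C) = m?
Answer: 11323/64 ≈ 176.92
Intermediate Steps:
w = 9/16 (w = (3*(¼))² = (¾)² = 9/16 ≈ 0.56250)
d = 99/32 (d = 3 + (⅙)*(9/16) = 3 + 3/32 = 99/32 ≈ 3.0938)
X(O) = -773/64 (X(O) = -5/4 + ((99/32)*(-14))/4 = -5/4 + (¼)*(-693/16) = -5/4 - 693/64 = -773/64)
X(188) + u(189, 64) = -773/64 + 189 = 11323/64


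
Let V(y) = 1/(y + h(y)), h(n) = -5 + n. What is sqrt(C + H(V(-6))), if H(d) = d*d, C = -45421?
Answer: 2*I*sqrt(3281667)/17 ≈ 213.12*I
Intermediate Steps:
V(y) = 1/(-5 + 2*y) (V(y) = 1/(y + (-5 + y)) = 1/(-5 + 2*y))
H(d) = d**2
sqrt(C + H(V(-6))) = sqrt(-45421 + (1/(-5 + 2*(-6)))**2) = sqrt(-45421 + (1/(-5 - 12))**2) = sqrt(-45421 + (1/(-17))**2) = sqrt(-45421 + (-1/17)**2) = sqrt(-45421 + 1/289) = sqrt(-13126668/289) = 2*I*sqrt(3281667)/17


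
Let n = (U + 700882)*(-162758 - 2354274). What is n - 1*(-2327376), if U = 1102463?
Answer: -4539074744664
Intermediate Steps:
n = -4539077072040 (n = (1102463 + 700882)*(-162758 - 2354274) = 1803345*(-2517032) = -4539077072040)
n - 1*(-2327376) = -4539077072040 - 1*(-2327376) = -4539077072040 + 2327376 = -4539074744664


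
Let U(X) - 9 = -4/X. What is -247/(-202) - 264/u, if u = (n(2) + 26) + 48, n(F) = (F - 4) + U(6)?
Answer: -100457/48682 ≈ -2.0635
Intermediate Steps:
U(X) = 9 - 4/X
n(F) = 13/3 + F (n(F) = (F - 4) + (9 - 4/6) = (-4 + F) + (9 - 4*⅙) = (-4 + F) + (9 - ⅔) = (-4 + F) + 25/3 = 13/3 + F)
u = 241/3 (u = ((13/3 + 2) + 26) + 48 = (19/3 + 26) + 48 = 97/3 + 48 = 241/3 ≈ 80.333)
-247/(-202) - 264/u = -247/(-202) - 264/241/3 = -247*(-1/202) - 264*3/241 = 247/202 - 792/241 = -100457/48682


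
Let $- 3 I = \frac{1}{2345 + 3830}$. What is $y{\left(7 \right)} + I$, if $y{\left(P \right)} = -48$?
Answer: $- \frac{889201}{18525} \approx -48.0$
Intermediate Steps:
$I = - \frac{1}{18525}$ ($I = - \frac{1}{3 \left(2345 + 3830\right)} = - \frac{1}{3 \cdot 6175} = \left(- \frac{1}{3}\right) \frac{1}{6175} = - \frac{1}{18525} \approx -5.3981 \cdot 10^{-5}$)
$y{\left(7 \right)} + I = -48 - \frac{1}{18525} = - \frac{889201}{18525}$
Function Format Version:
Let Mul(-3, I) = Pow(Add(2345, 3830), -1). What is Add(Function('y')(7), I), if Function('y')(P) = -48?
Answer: Rational(-889201, 18525) ≈ -48.000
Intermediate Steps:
I = Rational(-1, 18525) (I = Mul(Rational(-1, 3), Pow(Add(2345, 3830), -1)) = Mul(Rational(-1, 3), Pow(6175, -1)) = Mul(Rational(-1, 3), Rational(1, 6175)) = Rational(-1, 18525) ≈ -5.3981e-5)
Add(Function('y')(7), I) = Add(-48, Rational(-1, 18525)) = Rational(-889201, 18525)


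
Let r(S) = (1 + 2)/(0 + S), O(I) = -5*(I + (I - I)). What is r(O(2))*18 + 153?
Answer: 738/5 ≈ 147.60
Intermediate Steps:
O(I) = -5*I (O(I) = -5*(I + 0) = -5*I)
r(S) = 3/S
r(O(2))*18 + 153 = (3/((-5*2)))*18 + 153 = (3/(-10))*18 + 153 = (3*(-1/10))*18 + 153 = -3/10*18 + 153 = -27/5 + 153 = 738/5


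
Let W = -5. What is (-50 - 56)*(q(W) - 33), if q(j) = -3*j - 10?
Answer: 2968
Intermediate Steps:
q(j) = -10 - 3*j
(-50 - 56)*(q(W) - 33) = (-50 - 56)*((-10 - 3*(-5)) - 33) = -106*((-10 + 15) - 33) = -106*(5 - 33) = -106*(-28) = 2968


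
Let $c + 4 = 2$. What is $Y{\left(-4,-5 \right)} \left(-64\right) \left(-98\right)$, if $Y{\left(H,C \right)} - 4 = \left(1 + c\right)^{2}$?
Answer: $31360$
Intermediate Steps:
$c = -2$ ($c = -4 + 2 = -2$)
$Y{\left(H,C \right)} = 5$ ($Y{\left(H,C \right)} = 4 + \left(1 - 2\right)^{2} = 4 + \left(-1\right)^{2} = 4 + 1 = 5$)
$Y{\left(-4,-5 \right)} \left(-64\right) \left(-98\right) = 5 \left(-64\right) \left(-98\right) = \left(-320\right) \left(-98\right) = 31360$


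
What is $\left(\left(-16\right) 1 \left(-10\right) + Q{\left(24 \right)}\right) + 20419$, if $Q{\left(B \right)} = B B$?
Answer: $21155$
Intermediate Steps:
$Q{\left(B \right)} = B^{2}$
$\left(\left(-16\right) 1 \left(-10\right) + Q{\left(24 \right)}\right) + 20419 = \left(\left(-16\right) 1 \left(-10\right) + 24^{2}\right) + 20419 = \left(\left(-16\right) \left(-10\right) + 576\right) + 20419 = \left(160 + 576\right) + 20419 = 736 + 20419 = 21155$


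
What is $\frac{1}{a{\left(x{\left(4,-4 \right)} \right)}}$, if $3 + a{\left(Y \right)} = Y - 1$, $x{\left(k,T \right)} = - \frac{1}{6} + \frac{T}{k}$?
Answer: $- \frac{6}{31} \approx -0.19355$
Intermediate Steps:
$x{\left(k,T \right)} = - \frac{1}{6} + \frac{T}{k}$ ($x{\left(k,T \right)} = \left(-1\right) \frac{1}{6} + \frac{T}{k} = - \frac{1}{6} + \frac{T}{k}$)
$a{\left(Y \right)} = -4 + Y$ ($a{\left(Y \right)} = -3 + \left(Y - 1\right) = -3 + \left(-1 + Y\right) = -4 + Y$)
$\frac{1}{a{\left(x{\left(4,-4 \right)} \right)}} = \frac{1}{-4 + \frac{-4 - \frac{2}{3}}{4}} = \frac{1}{-4 + \frac{1}{4} \left(- \frac{14}{3}\right)} = \frac{1}{-4 - \frac{7}{6}} = \frac{1}{- \frac{31}{6}} = - \frac{6}{31}$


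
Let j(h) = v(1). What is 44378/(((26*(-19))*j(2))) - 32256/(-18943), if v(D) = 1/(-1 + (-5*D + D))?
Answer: 111031493/246259 ≈ 450.87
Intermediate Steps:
v(D) = 1/(-1 - 4*D)
j(h) = -1/5 (j(h) = -1/(1 + 4*1) = -1/(1 + 4) = -1/5)
44378/(((26*(-19))*j(2))) - 32256/(-18943) = 44378/(((26*(-19))*(-1/5))) - 32256/(-18943) = 44378/((-494*(-1/5))) - 32256*(-1/18943) = 44378/(494/5) + 32256/18943 = 44378*(5/494) + 32256/18943 = 110945/247 + 32256/18943 = 111031493/246259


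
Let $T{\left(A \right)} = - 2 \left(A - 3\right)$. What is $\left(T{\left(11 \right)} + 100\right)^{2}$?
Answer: $7056$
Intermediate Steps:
$T{\left(A \right)} = 6 - 2 A$ ($T{\left(A \right)} = - 2 \left(-3 + A\right) = 6 - 2 A$)
$\left(T{\left(11 \right)} + 100\right)^{2} = \left(\left(6 - 22\right) + 100\right)^{2} = \left(-16 + 100\right)^{2} = 84^{2} = 7056$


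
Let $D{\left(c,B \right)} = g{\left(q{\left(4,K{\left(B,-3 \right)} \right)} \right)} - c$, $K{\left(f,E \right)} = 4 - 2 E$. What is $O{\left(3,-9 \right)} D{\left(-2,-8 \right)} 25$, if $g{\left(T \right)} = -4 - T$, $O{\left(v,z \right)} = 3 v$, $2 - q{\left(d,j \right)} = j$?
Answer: $1350$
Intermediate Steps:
$q{\left(d,j \right)} = 2 - j$
$D{\left(c,B \right)} = 4 - c$ ($D{\left(c,B \right)} = \left(-4 - \left(2 - \left(4 - -6\right)\right)\right) - c = \left(-4 - \left(2 - \left(4 + 6\right)\right)\right) - c = \left(-4 - \left(2 - 10\right)\right) - c = \left(-4 - -8\right) - c = \left(-4 + 8\right) - c = 4 - c$)
$O{\left(3,-9 \right)} D{\left(-2,-8 \right)} 25 = 3 \cdot 3 \left(4 - -2\right) 25 = 9 \left(4 + 2\right) 25 = 9 \cdot 6 \cdot 25 = 54 \cdot 25 = 1350$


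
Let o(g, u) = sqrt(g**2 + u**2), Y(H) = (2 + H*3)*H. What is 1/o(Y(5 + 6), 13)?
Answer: sqrt(148394)/148394 ≈ 0.0025959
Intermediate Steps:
Y(H) = H*(2 + 3*H) (Y(H) = (2 + 3*H)*H = H*(2 + 3*H))
1/o(Y(5 + 6), 13) = 1/(sqrt(((5 + 6)*(2 + 3*(5 + 6)))**2 + 13**2)) = 1/(sqrt((11*(2 + 3*11))**2 + 169)) = 1/(sqrt((11*(2 + 33))**2 + 169)) = 1/(sqrt((11*35)**2 + 169)) = 1/(sqrt(385**2 + 169)) = 1/(sqrt(148225 + 169)) = 1/(sqrt(148394)) = sqrt(148394)/148394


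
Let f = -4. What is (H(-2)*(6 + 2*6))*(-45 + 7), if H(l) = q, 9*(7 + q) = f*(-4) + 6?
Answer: 3116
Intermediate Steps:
q = -41/9 (q = -7 + (-4*(-4) + 6)/9 = -7 + (16 + 6)/9 = -7 + (⅑)*22 = -7 + 22/9 = -41/9 ≈ -4.5556)
H(l) = -41/9
(H(-2)*(6 + 2*6))*(-45 + 7) = (-41*(6 + 2*6)/9)*(-45 + 7) = -41*(6 + 12)/9*(-38) = -41/9*18*(-38) = -82*(-38) = 3116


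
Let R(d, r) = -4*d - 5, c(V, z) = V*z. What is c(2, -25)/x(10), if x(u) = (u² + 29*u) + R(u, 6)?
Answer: -10/69 ≈ -0.14493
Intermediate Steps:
R(d, r) = -5 - 4*d
x(u) = -5 + u² + 25*u (x(u) = (u² + 29*u) + (-5 - 4*u) = -5 + u² + 25*u)
c(2, -25)/x(10) = (2*(-25))/(-5 + 10² + 25*10) = -50/(-5 + 100 + 250) = -50/345 = -50*1/345 = -10/69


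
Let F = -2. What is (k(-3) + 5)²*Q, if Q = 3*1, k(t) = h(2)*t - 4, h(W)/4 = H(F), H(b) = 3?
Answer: 3675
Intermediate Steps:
h(W) = 12 (h(W) = 4*3 = 12)
k(t) = -4 + 12*t (k(t) = 12*t - 4 = -4 + 12*t)
Q = 3
(k(-3) + 5)²*Q = ((-4 + 12*(-3)) + 5)²*3 = ((-4 - 36) + 5)²*3 = (-40 + 5)²*3 = (-35)²*3 = 1225*3 = 3675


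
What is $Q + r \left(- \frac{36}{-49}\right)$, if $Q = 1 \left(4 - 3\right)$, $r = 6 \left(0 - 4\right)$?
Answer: $- \frac{815}{49} \approx -16.633$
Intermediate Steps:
$r = -24$ ($r = 6 \left(-4\right) = -24$)
$Q = 1$ ($Q = 1 \cdot 1 = 1$)
$Q + r \left(- \frac{36}{-49}\right) = 1 - 24 \left(- \frac{36}{-49}\right) = 1 - 24 \left(\left(-36\right) \left(- \frac{1}{49}\right)\right) = 1 - \frac{864}{49} = - \frac{815}{49}$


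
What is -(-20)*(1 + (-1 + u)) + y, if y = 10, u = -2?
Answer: -30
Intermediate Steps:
-(-20)*(1 + (-1 + u)) + y = -(-20)*(1 + (-1 - 2)) + 10 = -(-20)*(1 - 3) + 10 = -(-20)*(-2) + 10 = -10*4 + 10 = -40 + 10 = -30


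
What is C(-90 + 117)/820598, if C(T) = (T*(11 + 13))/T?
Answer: 12/410299 ≈ 2.9247e-5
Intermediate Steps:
C(T) = 24 (C(T) = (T*24)/T = (24*T)/T = 24)
C(-90 + 117)/820598 = 24/820598 = 24*(1/820598) = 12/410299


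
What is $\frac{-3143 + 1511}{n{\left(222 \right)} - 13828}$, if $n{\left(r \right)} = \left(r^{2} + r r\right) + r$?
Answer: $- \frac{816}{42481} \approx -0.019209$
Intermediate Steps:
$n{\left(r \right)} = r + 2 r^{2}$ ($n{\left(r \right)} = \left(r^{2} + r^{2}\right) + r = 2 r^{2} + r = r + 2 r^{2}$)
$\frac{-3143 + 1511}{n{\left(222 \right)} - 13828} = \frac{-3143 + 1511}{222 \left(1 + 2 \cdot 222\right) - 13828} = - \frac{1632}{222 \left(1 + 444\right) - 13828} = - \frac{1632}{222 \cdot 445 - 13828} = - \frac{1632}{98790 - 13828} = - \frac{1632}{84962} = \left(-1632\right) \frac{1}{84962} = - \frac{816}{42481}$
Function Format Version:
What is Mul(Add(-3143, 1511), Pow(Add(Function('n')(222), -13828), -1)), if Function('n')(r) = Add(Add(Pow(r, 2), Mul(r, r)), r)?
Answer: Rational(-816, 42481) ≈ -0.019209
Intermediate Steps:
Function('n')(r) = Add(r, Mul(2, Pow(r, 2))) (Function('n')(r) = Add(Add(Pow(r, 2), Pow(r, 2)), r) = Add(Mul(2, Pow(r, 2)), r) = Add(r, Mul(2, Pow(r, 2))))
Mul(Add(-3143, 1511), Pow(Add(Function('n')(222), -13828), -1)) = Mul(Add(-3143, 1511), Pow(Add(Mul(222, Add(1, Mul(2, 222))), -13828), -1)) = Mul(-1632, Pow(Add(Mul(222, Add(1, 444)), -13828), -1)) = Mul(-1632, Pow(Add(Mul(222, 445), -13828), -1)) = Mul(-1632, Pow(Add(98790, -13828), -1)) = Mul(-1632, Pow(84962, -1)) = Mul(-1632, Rational(1, 84962)) = Rational(-816, 42481)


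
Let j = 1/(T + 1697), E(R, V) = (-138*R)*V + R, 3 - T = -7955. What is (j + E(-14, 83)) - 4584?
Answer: 1503843491/9655 ≈ 1.5576e+5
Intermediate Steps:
T = 7958 (T = 3 - 1*(-7955) = 3 + 7955 = 7958)
E(R, V) = R - 138*R*V (E(R, V) = -138*R*V + R = R - 138*R*V)
j = 1/9655 (j = 1/(7958 + 1697) = 1/9655 ≈ 0.00010357)
(j + E(-14, 83)) - 4584 = (1/9655 - 14*(1 - 138*83)) - 4584 = (1/9655 - 14*(1 - 11454)) - 4584 = (1/9655 - 14*(-11453)) - 4584 = (1/9655 + 160342) - 4584 = 1548102011/9655 - 4584 = 1503843491/9655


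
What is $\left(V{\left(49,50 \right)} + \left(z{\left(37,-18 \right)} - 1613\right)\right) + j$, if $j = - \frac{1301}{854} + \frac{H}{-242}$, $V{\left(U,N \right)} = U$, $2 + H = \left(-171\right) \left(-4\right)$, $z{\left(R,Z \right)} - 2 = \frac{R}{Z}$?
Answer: $- \frac{66300853}{42273} \approx -1568.4$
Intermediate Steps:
$z{\left(R,Z \right)} = 2 + \frac{R}{Z}$
$H = 682$ ($H = -2 - -684 = -2 + 684 = 682$)
$j = - \frac{40785}{9394}$ ($j = - \frac{1301}{854} + \frac{682}{-242} = \left(-1301\right) \frac{1}{854} + 682 \left(- \frac{1}{242}\right) = - \frac{1301}{854} - \frac{31}{11} = - \frac{40785}{9394} \approx -4.3416$)
$\left(V{\left(49,50 \right)} + \left(z{\left(37,-18 \right)} - 1613\right)\right) + j = \left(49 + \left(\left(2 + \frac{37}{-18}\right) - 1613\right)\right) - \frac{40785}{9394} = \left(49 + \left(\left(2 + 37 \left(- \frac{1}{18}\right)\right) - 1613\right)\right) - \frac{40785}{9394} = \left(49 + \left(\left(2 - \frac{37}{18}\right) - 1613\right)\right) - \frac{40785}{9394} = \left(49 - \frac{29035}{18}\right) - \frac{40785}{9394} = - \frac{28153}{18} - \frac{40785}{9394} = - \frac{66300853}{42273}$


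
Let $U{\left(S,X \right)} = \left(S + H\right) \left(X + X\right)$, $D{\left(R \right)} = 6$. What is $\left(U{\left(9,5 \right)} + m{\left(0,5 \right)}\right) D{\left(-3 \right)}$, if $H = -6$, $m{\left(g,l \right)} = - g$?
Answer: $180$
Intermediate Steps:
$U{\left(S,X \right)} = 2 X \left(-6 + S\right)$ ($U{\left(S,X \right)} = \left(S - 6\right) \left(X + X\right) = \left(-6 + S\right) 2 X = 2 X \left(-6 + S\right)$)
$\left(U{\left(9,5 \right)} + m{\left(0,5 \right)}\right) D{\left(-3 \right)} = \left(2 \cdot 5 \left(-6 + 9\right) - 0\right) 6 = \left(2 \cdot 5 \cdot 3 + 0\right) 6 = \left(30 + 0\right) 6 = 30 \cdot 6 = 180$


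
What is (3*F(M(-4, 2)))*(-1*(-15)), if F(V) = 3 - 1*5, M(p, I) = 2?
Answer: -90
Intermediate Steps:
F(V) = -2 (F(V) = 3 - 5 = -2)
(3*F(M(-4, 2)))*(-1*(-15)) = (3*(-2))*(-1*(-15)) = -6*15 = -90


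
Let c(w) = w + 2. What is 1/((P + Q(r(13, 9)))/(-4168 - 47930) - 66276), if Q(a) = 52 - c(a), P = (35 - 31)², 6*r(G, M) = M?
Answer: -34732/2301898075 ≈ -1.5088e-5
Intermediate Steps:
c(w) = 2 + w
r(G, M) = M/6
P = 16 (P = 4² = 16)
Q(a) = 50 - a (Q(a) = 52 - (2 + a) = 52 + (-2 - a) = 50 - a)
1/((P + Q(r(13, 9)))/(-4168 - 47930) - 66276) = 1/((16 + (50 - 9/6))/(-4168 - 47930) - 66276) = 1/((16 + (50 - 1*3/2))/(-52098) - 66276) = 1/((16 + (50 - 3/2))*(-1/52098) - 66276) = 1/((16 + 97/2)*(-1/52098) - 66276) = 1/((129/2)*(-1/52098) - 66276) = 1/(-43/34732 - 66276) = 1/(-2301898075/34732) = -34732/2301898075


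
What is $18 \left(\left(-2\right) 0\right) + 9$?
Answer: $9$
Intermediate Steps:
$18 \left(\left(-2\right) 0\right) + 9 = 18 \cdot 0 + 9 = 0 + 9 = 9$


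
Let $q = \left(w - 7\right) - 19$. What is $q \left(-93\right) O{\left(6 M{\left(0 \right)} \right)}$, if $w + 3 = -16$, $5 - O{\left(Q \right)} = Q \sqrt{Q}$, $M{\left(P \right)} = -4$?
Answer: $20925 + 200880 i \sqrt{6} \approx 20925.0 + 4.9205 \cdot 10^{5} i$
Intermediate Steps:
$O{\left(Q \right)} = 5 - Q^{\frac{3}{2}}$ ($O{\left(Q \right)} = 5 - Q \sqrt{Q} = 5 - Q^{\frac{3}{2}}$)
$w = -19$ ($w = -3 - 16 = -19$)
$q = -45$ ($q = \left(-19 - 7\right) - 19 = -26 - 19 = -45$)
$q \left(-93\right) O{\left(6 M{\left(0 \right)} \right)} = \left(-45\right) \left(-93\right) \left(5 - \left(6 \left(-4\right)\right)^{\frac{3}{2}}\right) = 4185 \left(5 - \left(-24\right)^{\frac{3}{2}}\right) = 4185 \left(5 - - 48 i \sqrt{6}\right) = 4185 \left(5 + 48 i \sqrt{6}\right) = 20925 + 200880 i \sqrt{6}$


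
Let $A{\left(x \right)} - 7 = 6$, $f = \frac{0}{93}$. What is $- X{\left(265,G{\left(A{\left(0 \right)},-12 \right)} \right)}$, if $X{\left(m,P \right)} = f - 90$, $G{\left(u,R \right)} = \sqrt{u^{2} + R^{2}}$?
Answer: $90$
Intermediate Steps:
$f = 0$ ($f = 0 \cdot \frac{1}{93} = 0$)
$A{\left(x \right)} = 13$ ($A{\left(x \right)} = 7 + 6 = 13$)
$G{\left(u,R \right)} = \sqrt{R^{2} + u^{2}}$
$X{\left(m,P \right)} = -90$ ($X{\left(m,P \right)} = 0 - 90 = -90$)
$- X{\left(265,G{\left(A{\left(0 \right)},-12 \right)} \right)} = \left(-1\right) \left(-90\right) = 90$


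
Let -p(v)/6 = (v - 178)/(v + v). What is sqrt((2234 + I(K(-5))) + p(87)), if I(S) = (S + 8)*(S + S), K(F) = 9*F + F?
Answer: sqrt(5413633)/29 ≈ 80.232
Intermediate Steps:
K(F) = 10*F
p(v) = -3*(-178 + v)/v (p(v) = -6*(v - 178)/(v + v) = -6*(-178 + v)/(2*v) = -6*(-178 + v)*1/(2*v) = -3*(-178 + v)/v)
I(S) = 2*S*(8 + S) (I(S) = (8 + S)*(2*S) = 2*S*(8 + S))
sqrt((2234 + I(K(-5))) + p(87)) = sqrt((2234 + 2*(10*(-5))*(8 + 10*(-5))) + (-3 + 534/87)) = sqrt((2234 + 2*(-50)*(8 - 50)) + (-3 + 534*(1/87))) = sqrt((2234 + 2*(-50)*(-42)) + (-3 + 178/29)) = sqrt((2234 + 4200) + 91/29) = sqrt(6434 + 91/29) = sqrt(186677/29) = sqrt(5413633)/29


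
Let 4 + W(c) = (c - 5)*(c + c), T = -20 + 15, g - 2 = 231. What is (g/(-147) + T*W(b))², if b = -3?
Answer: 1061000329/21609 ≈ 49100.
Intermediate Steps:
g = 233 (g = 2 + 231 = 233)
T = -5
W(c) = -4 + 2*c*(-5 + c) (W(c) = -4 + (c - 5)*(c + c) = -4 + (-5 + c)*(2*c) = -4 + 2*c*(-5 + c))
(g/(-147) + T*W(b))² = (233/(-147) - 5*(-4 - 10*(-3) + 2*(-3)²))² = (233*(-1/147) - 5*(-4 + 30 + 2*9))² = (-233/147 - 5*(-4 + 30 + 18))² = (-233/147 - 5*44)² = (-233/147 - 220)² = (-32573/147)² = 1061000329/21609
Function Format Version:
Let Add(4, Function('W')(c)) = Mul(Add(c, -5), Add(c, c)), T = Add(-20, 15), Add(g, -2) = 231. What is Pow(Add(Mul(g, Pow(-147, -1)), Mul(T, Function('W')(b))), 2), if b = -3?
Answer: Rational(1061000329, 21609) ≈ 49100.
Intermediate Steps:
g = 233 (g = Add(2, 231) = 233)
T = -5
Function('W')(c) = Add(-4, Mul(2, c, Add(-5, c))) (Function('W')(c) = Add(-4, Mul(Add(c, -5), Add(c, c))) = Add(-4, Mul(Add(-5, c), Mul(2, c))) = Add(-4, Mul(2, c, Add(-5, c))))
Pow(Add(Mul(g, Pow(-147, -1)), Mul(T, Function('W')(b))), 2) = Pow(Add(Mul(233, Pow(-147, -1)), Mul(-5, Add(-4, Mul(-10, -3), Mul(2, Pow(-3, 2))))), 2) = Pow(Add(Mul(233, Rational(-1, 147)), Mul(-5, Add(-4, 30, Mul(2, 9)))), 2) = Pow(Add(Rational(-233, 147), Mul(-5, Add(-4, 30, 18))), 2) = Pow(Add(Rational(-233, 147), Mul(-5, 44)), 2) = Pow(Add(Rational(-233, 147), -220), 2) = Pow(Rational(-32573, 147), 2) = Rational(1061000329, 21609)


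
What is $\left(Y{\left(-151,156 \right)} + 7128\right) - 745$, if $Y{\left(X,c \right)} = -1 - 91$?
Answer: $6291$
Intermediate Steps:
$Y{\left(X,c \right)} = -92$
$\left(Y{\left(-151,156 \right)} + 7128\right) - 745 = \left(-92 + 7128\right) - 745 = 7036 - 745 = 6291$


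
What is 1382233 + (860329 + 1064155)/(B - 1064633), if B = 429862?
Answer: 877399499159/634771 ≈ 1.3822e+6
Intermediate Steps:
1382233 + (860329 + 1064155)/(B - 1064633) = 1382233 + (860329 + 1064155)/(429862 - 1064633) = 1382233 + 1924484/(-634771) = 1382233 + 1924484*(-1/634771) = 1382233 - 1924484/634771 = 877399499159/634771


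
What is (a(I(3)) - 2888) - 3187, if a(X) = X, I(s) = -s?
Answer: -6078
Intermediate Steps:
(a(I(3)) - 2888) - 3187 = (-1*3 - 2888) - 3187 = (-3 - 2888) - 3187 = -2891 - 3187 = -6078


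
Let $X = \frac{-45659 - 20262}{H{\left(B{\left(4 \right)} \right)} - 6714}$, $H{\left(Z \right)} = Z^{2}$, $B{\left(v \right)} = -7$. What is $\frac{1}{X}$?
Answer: $\frac{6665}{65921} \approx 0.10111$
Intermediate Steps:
$X = \frac{65921}{6665}$ ($X = \frac{-45659 - 20262}{\left(-7\right)^{2} - 6714} = - \frac{65921}{49 - 6714} = - \frac{65921}{-6665} = \left(-65921\right) \left(- \frac{1}{6665}\right) = \frac{65921}{6665} \approx 9.8906$)
$\frac{1}{X} = \frac{1}{\frac{65921}{6665}} = \frac{6665}{65921}$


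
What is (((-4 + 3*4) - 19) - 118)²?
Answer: 16641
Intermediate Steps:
(((-4 + 3*4) - 19) - 118)² = (((-4 + 12) - 19) - 118)² = ((8 - 19) - 118)² = (-11 - 118)² = (-129)² = 16641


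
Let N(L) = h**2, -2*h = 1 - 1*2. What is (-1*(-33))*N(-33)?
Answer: 33/4 ≈ 8.2500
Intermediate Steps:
h = 1/2 (h = -(1 - 1*2)/2 = -(1 - 2)/2 = -1/2*(-1) = 1/2 ≈ 0.50000)
N(L) = 1/4 (N(L) = (1/2)**2 = 1/4)
(-1*(-33))*N(-33) = -1*(-33)*(1/4) = 33*(1/4) = 33/4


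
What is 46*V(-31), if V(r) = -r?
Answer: 1426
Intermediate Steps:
46*V(-31) = 46*(-1*(-31)) = 46*31 = 1426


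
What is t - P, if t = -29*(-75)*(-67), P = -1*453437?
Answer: 307712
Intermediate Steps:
P = -453437
t = -145725 (t = 2175*(-67) = -145725)
t - P = -145725 - 1*(-453437) = -145725 + 453437 = 307712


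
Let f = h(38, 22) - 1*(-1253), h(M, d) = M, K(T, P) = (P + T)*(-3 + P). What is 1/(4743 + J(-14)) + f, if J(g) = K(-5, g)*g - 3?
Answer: 281439/218 ≈ 1291.0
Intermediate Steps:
K(T, P) = (-3 + P)*(P + T)
J(g) = -3 + g*(15 + g² - 8*g) (J(g) = (g² - 3*g - 3*(-5) + g*(-5))*g - 3 = (g² - 3*g + 15 - 5*g)*g - 3 = (15 + g² - 8*g)*g - 3 = g*(15 + g² - 8*g) - 3 = -3 + g*(15 + g² - 8*g))
f = 1291 (f = 38 - 1*(-1253) = 38 + 1253 = 1291)
1/(4743 + J(-14)) + f = 1/(4743 + (-3 - 14*(15 + (-14)² - 8*(-14)))) + 1291 = 1/(4743 + (-3 - 14*(15 + 196 + 112))) + 1291 = 1/(4743 + (-3 - 14*323)) + 1291 = 1/(4743 + (-3 - 4522)) + 1291 = 1/(4743 - 4525) + 1291 = 1/218 + 1291 = 281439/218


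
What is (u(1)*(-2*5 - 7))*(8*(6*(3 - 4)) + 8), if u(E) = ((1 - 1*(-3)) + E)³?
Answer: 85000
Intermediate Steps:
u(E) = (4 + E)³ (u(E) = ((1 + 3) + E)³ = (4 + E)³)
(u(1)*(-2*5 - 7))*(8*(6*(3 - 4)) + 8) = ((4 + 1)³*(-2*5 - 7))*(8*(6*(3 - 4)) + 8) = (5³*(-10 - 7))*(8*(6*(-1)) + 8) = (125*(-17))*(8*(-6) + 8) = -2125*(-48 + 8) = -2125*(-40) = 85000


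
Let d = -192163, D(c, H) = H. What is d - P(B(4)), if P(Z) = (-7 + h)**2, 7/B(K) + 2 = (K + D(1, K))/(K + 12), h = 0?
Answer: -192212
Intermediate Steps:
B(K) = 7/(-2 + 2*K/(12 + K)) (B(K) = 7/(-2 + (K + K)/(K + 12)) = 7/(-2 + (2*K)/(12 + K)) = 7/(-2 + 2*K/(12 + K)))
P(Z) = 49 (P(Z) = (-7 + 0)**2 = (-7)**2 = 49)
d - P(B(4)) = -192163 - 1*49 = -192163 - 49 = -192212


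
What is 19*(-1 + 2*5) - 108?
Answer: 63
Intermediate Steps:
19*(-1 + 2*5) - 108 = 19*(-1 + 10) - 108 = 19*9 - 108 = 171 - 108 = 63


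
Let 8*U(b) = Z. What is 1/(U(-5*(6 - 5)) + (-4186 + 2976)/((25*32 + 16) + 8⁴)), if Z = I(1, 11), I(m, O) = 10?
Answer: 2456/2465 ≈ 0.99635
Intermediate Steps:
Z = 10
U(b) = 5/4 (U(b) = (⅛)*10 = 5/4)
1/(U(-5*(6 - 5)) + (-4186 + 2976)/((25*32 + 16) + 8⁴)) = 1/(5/4 + (-4186 + 2976)/((25*32 + 16) + 8⁴)) = 1/(5/4 - 1210/((800 + 16) + 4096)) = 1/(5/4 - 1210/(816 + 4096)) = 1/(5/4 - 1210/4912) = 1/(5/4 - 1210*1/4912) = 1/(5/4 - 605/2456) = 1/(2465/2456) = 2456/2465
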